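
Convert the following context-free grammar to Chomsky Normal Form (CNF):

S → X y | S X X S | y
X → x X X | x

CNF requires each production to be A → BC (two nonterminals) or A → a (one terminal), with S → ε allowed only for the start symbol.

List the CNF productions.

TY → y; S → y; TX → x; X → x; S → X TY; S → S X0; X0 → X X1; X1 → X S; X → TX X2; X2 → X X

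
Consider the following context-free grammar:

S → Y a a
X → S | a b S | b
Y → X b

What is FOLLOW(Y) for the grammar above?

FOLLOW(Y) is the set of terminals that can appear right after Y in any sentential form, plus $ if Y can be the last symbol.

We compute FOLLOW(Y) using the standard algorithm.
FOLLOW(S) starts with {$}.
FIRST(S) = {a, b}
FIRST(X) = {a, b}
FIRST(Y) = {a, b}
FOLLOW(S) = {$, b}
FOLLOW(X) = {b}
FOLLOW(Y) = {a}
Therefore, FOLLOW(Y) = {a}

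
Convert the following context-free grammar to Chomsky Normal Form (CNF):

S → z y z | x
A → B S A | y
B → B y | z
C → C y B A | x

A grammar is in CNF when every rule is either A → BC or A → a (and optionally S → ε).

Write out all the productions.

TZ → z; TY → y; S → x; A → y; B → z; C → x; S → TZ X0; X0 → TY TZ; A → B X1; X1 → S A; B → B TY; C → C X2; X2 → TY X3; X3 → B A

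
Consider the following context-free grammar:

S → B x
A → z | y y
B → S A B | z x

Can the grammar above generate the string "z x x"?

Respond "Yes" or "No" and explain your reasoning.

Yes - a valid derivation exists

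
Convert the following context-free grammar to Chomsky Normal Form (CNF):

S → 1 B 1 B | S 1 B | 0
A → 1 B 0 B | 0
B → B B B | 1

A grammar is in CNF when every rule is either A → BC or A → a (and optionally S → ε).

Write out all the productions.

T1 → 1; S → 0; T0 → 0; A → 0; B → 1; S → T1 X0; X0 → B X1; X1 → T1 B; S → S X2; X2 → T1 B; A → T1 X3; X3 → B X4; X4 → T0 B; B → B X5; X5 → B B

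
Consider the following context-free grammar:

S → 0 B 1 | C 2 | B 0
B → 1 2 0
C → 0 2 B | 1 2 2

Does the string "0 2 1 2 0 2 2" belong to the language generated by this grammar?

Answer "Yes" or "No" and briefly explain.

No - no valid derivation exists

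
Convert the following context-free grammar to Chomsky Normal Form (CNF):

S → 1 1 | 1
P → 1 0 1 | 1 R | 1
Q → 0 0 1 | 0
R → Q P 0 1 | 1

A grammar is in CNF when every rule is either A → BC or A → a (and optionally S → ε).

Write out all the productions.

T1 → 1; S → 1; T0 → 0; P → 1; Q → 0; R → 1; S → T1 T1; P → T1 X0; X0 → T0 T1; P → T1 R; Q → T0 X1; X1 → T0 T1; R → Q X2; X2 → P X3; X3 → T0 T1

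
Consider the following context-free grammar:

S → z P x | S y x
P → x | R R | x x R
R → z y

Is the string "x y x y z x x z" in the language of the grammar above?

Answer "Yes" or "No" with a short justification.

No - no valid derivation exists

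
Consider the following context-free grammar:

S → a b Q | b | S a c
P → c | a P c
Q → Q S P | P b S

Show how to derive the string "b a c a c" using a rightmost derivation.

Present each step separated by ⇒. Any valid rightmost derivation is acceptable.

S ⇒ S a c ⇒ S a c a c ⇒ b a c a c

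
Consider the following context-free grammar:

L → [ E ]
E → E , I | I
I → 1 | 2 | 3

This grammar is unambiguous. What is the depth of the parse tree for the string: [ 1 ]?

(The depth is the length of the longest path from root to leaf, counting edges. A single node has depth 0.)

3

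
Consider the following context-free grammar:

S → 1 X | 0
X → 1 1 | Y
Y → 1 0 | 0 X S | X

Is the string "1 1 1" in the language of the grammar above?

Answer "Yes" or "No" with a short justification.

Yes - a valid derivation exists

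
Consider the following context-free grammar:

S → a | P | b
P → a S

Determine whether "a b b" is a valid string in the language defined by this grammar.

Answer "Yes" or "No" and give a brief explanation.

No - no valid derivation exists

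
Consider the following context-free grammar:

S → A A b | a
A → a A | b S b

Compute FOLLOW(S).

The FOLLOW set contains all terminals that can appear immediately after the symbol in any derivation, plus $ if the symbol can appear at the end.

We compute FOLLOW(S) using the standard algorithm.
FOLLOW(S) starts with {$}.
FIRST(A) = {a, b}
FIRST(S) = {a, b}
FOLLOW(A) = {a, b}
FOLLOW(S) = {$, b}
Therefore, FOLLOW(S) = {$, b}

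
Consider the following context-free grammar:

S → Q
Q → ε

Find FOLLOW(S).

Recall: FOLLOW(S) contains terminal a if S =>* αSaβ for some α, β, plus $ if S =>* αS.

We compute FOLLOW(S) using the standard algorithm.
FOLLOW(S) starts with {$}.
FIRST(Q) = {ε}
FIRST(S) = {ε}
FOLLOW(Q) = {$}
FOLLOW(S) = {$}
Therefore, FOLLOW(S) = {$}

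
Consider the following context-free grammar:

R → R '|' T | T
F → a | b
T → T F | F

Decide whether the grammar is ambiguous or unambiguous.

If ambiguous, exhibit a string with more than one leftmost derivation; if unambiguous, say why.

Unambiguous - every string in the language has a unique leftmost derivation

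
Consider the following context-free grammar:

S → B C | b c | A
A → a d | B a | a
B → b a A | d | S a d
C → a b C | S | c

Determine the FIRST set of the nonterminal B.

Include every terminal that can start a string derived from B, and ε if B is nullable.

We compute FIRST(B) using the standard algorithm.
FIRST(A) = {a, b, d}
FIRST(B) = {a, b, d}
FIRST(C) = {a, b, c, d}
FIRST(S) = {a, b, d}
Therefore, FIRST(B) = {a, b, d}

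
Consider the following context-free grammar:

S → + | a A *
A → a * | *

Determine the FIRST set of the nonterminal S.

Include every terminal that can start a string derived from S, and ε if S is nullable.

We compute FIRST(S) using the standard algorithm.
FIRST(A) = {*, a}
FIRST(S) = {+, a}
Therefore, FIRST(S) = {+, a}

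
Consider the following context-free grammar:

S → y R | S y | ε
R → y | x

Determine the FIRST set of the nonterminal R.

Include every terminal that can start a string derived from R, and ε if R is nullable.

We compute FIRST(R) using the standard algorithm.
FIRST(R) = {x, y}
FIRST(S) = {y, ε}
Therefore, FIRST(R) = {x, y}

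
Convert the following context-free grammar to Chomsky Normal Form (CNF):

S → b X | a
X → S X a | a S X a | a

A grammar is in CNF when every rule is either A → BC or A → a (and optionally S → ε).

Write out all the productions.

TB → b; S → a; TA → a; X → a; S → TB X; X → S X0; X0 → X TA; X → TA X1; X1 → S X2; X2 → X TA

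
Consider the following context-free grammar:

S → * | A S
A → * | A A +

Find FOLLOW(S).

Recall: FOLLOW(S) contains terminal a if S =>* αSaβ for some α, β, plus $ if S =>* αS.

We compute FOLLOW(S) using the standard algorithm.
FOLLOW(S) starts with {$}.
FIRST(A) = {*}
FIRST(S) = {*}
FOLLOW(A) = {*, +}
FOLLOW(S) = {$}
Therefore, FOLLOW(S) = {$}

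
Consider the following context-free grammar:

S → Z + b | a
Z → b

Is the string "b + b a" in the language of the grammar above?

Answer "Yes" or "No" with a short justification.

No - no valid derivation exists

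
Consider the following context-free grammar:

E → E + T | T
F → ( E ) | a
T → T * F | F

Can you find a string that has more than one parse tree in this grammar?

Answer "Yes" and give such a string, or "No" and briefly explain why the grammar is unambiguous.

No - the grammar is unambiguous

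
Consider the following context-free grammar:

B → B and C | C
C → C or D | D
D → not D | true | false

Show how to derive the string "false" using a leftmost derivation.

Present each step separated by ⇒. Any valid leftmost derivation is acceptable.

B ⇒ C ⇒ D ⇒ false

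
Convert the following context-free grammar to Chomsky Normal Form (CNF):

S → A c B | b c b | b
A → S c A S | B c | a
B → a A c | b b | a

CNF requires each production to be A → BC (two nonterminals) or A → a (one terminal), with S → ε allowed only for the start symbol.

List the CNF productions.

TC → c; TB → b; S → b; A → a; TA → a; B → a; S → A X0; X0 → TC B; S → TB X1; X1 → TC TB; A → S X2; X2 → TC X3; X3 → A S; A → B TC; B → TA X4; X4 → A TC; B → TB TB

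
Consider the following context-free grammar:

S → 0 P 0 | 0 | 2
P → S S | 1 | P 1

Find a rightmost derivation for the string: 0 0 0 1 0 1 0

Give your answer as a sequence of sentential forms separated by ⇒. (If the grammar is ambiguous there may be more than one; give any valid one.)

S ⇒ 0 P 0 ⇒ 0 P 1 0 ⇒ 0 S S 1 0 ⇒ 0 S 0 P 0 1 0 ⇒ 0 S 0 1 0 1 0 ⇒ 0 0 0 1 0 1 0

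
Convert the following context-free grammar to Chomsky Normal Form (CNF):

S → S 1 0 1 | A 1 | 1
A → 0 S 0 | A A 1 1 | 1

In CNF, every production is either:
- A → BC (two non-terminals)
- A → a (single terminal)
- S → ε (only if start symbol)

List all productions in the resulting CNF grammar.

T1 → 1; T0 → 0; S → 1; A → 1; S → S X0; X0 → T1 X1; X1 → T0 T1; S → A T1; A → T0 X2; X2 → S T0; A → A X3; X3 → A X4; X4 → T1 T1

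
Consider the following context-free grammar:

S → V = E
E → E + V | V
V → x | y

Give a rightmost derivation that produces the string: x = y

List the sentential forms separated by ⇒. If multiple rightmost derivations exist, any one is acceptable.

S ⇒ V = E ⇒ V = V ⇒ V = y ⇒ x = y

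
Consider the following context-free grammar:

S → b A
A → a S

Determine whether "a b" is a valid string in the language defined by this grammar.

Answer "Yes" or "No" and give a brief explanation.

No - no valid derivation exists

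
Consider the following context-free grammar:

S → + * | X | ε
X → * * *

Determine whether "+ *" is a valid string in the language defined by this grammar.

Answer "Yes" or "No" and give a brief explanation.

Yes - a valid derivation exists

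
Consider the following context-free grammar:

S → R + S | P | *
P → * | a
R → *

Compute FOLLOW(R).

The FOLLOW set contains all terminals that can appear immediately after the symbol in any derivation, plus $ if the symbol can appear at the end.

We compute FOLLOW(R) using the standard algorithm.
FOLLOW(S) starts with {$}.
FIRST(P) = {*, a}
FIRST(R) = {*}
FIRST(S) = {*, a}
FOLLOW(P) = {$}
FOLLOW(R) = {+}
FOLLOW(S) = {$}
Therefore, FOLLOW(R) = {+}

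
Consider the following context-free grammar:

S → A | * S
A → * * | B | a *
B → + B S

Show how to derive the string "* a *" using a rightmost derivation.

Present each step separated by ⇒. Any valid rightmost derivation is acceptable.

S ⇒ * S ⇒ * A ⇒ * a *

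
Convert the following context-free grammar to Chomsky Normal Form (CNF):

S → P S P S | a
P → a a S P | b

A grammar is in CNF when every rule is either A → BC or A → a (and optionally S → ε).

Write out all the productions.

S → a; TA → a; P → b; S → P X0; X0 → S X1; X1 → P S; P → TA X2; X2 → TA X3; X3 → S P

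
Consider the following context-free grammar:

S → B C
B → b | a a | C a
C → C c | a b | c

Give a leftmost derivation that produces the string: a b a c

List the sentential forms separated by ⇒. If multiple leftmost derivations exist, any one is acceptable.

S ⇒ B C ⇒ C a C ⇒ a b a C ⇒ a b a c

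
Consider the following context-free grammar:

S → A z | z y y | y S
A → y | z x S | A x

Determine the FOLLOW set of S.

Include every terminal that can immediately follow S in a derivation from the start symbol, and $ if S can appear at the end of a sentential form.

We compute FOLLOW(S) using the standard algorithm.
FOLLOW(S) starts with {$}.
FIRST(A) = {y, z}
FIRST(S) = {y, z}
FOLLOW(A) = {x, z}
FOLLOW(S) = {$, x, z}
Therefore, FOLLOW(S) = {$, x, z}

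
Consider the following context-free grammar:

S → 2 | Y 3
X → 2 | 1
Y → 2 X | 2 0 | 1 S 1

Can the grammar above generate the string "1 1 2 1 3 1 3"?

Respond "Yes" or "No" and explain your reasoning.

Yes - a valid derivation exists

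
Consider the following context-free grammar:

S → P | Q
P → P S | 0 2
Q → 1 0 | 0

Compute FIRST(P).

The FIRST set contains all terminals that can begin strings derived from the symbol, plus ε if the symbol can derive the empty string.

We compute FIRST(P) using the standard algorithm.
FIRST(P) = {0}
FIRST(Q) = {0, 1}
FIRST(S) = {0, 1}
Therefore, FIRST(P) = {0}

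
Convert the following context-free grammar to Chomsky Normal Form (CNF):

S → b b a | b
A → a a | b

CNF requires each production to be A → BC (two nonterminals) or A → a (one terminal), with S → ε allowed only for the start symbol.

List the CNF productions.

TB → b; TA → a; S → b; A → b; S → TB X0; X0 → TB TA; A → TA TA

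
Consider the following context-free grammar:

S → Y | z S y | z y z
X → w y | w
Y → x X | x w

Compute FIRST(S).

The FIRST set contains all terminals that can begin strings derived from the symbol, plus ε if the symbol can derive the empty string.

We compute FIRST(S) using the standard algorithm.
FIRST(S) = {x, z}
FIRST(X) = {w}
FIRST(Y) = {x}
Therefore, FIRST(S) = {x, z}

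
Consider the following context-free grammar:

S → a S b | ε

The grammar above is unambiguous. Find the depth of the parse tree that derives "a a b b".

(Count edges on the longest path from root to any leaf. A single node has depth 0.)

3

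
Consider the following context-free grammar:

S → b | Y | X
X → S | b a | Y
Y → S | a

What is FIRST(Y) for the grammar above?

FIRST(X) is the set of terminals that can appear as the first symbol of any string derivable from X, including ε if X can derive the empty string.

We compute FIRST(Y) using the standard algorithm.
FIRST(S) = {a, b}
FIRST(X) = {a, b}
FIRST(Y) = {a, b}
Therefore, FIRST(Y) = {a, b}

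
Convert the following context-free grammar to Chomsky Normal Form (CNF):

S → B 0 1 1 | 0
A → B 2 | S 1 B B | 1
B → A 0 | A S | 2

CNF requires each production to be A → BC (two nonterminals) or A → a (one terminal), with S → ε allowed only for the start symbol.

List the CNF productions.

T0 → 0; T1 → 1; S → 0; T2 → 2; A → 1; B → 2; S → B X0; X0 → T0 X1; X1 → T1 T1; A → B T2; A → S X2; X2 → T1 X3; X3 → B B; B → A T0; B → A S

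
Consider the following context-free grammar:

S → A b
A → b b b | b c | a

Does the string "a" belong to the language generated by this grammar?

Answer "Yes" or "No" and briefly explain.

No - no valid derivation exists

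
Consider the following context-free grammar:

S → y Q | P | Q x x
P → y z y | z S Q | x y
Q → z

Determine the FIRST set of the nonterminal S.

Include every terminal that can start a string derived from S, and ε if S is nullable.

We compute FIRST(S) using the standard algorithm.
FIRST(P) = {x, y, z}
FIRST(Q) = {z}
FIRST(S) = {x, y, z}
Therefore, FIRST(S) = {x, y, z}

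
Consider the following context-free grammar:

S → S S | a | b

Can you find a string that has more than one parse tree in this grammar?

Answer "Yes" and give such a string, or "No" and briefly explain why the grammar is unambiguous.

Yes - the string 'b b b b a b' has two distinct parse trees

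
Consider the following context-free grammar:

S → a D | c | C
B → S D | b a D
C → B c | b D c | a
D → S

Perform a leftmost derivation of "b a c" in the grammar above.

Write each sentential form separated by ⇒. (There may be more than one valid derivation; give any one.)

S ⇒ C ⇒ b D c ⇒ b S c ⇒ b C c ⇒ b a c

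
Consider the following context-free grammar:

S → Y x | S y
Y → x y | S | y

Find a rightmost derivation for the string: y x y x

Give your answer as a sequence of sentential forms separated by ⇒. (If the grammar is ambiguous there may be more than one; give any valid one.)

S ⇒ Y x ⇒ S x ⇒ S y x ⇒ Y x y x ⇒ y x y x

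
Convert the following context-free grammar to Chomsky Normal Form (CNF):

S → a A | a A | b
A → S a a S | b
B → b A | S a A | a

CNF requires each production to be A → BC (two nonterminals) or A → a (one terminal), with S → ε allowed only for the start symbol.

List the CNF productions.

TA → a; S → b; A → b; TB → b; B → a; S → TA A; S → TA A; A → S X0; X0 → TA X1; X1 → TA S; B → TB A; B → S X2; X2 → TA A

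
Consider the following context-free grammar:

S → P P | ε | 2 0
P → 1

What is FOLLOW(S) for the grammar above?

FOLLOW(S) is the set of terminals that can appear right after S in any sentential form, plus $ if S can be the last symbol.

We compute FOLLOW(S) using the standard algorithm.
FOLLOW(S) starts with {$}.
FIRST(P) = {1}
FIRST(S) = {1, 2, ε}
FOLLOW(P) = {$, 1}
FOLLOW(S) = {$}
Therefore, FOLLOW(S) = {$}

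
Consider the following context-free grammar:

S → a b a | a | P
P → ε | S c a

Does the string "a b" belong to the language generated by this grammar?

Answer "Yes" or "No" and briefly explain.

No - no valid derivation exists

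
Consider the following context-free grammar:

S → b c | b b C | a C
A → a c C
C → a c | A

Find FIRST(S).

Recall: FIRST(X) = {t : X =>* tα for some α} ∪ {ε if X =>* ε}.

We compute FIRST(S) using the standard algorithm.
FIRST(A) = {a}
FIRST(C) = {a}
FIRST(S) = {a, b}
Therefore, FIRST(S) = {a, b}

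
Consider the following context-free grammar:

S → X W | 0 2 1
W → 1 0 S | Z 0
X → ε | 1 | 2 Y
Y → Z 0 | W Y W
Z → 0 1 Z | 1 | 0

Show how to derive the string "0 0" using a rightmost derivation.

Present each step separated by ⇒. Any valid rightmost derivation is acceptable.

S ⇒ X W ⇒ X Z 0 ⇒ X 0 0 ⇒ 0 0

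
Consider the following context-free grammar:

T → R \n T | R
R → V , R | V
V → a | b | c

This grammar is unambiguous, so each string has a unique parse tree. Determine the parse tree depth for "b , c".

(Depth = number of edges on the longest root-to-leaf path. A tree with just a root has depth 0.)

4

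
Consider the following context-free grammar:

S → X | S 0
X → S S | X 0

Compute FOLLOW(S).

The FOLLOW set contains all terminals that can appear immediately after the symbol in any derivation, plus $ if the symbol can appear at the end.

We compute FOLLOW(S) using the standard algorithm.
FOLLOW(S) starts with {$}.
FIRST(S) = {}
FIRST(X) = {}
FOLLOW(S) = {$, 0}
FOLLOW(X) = {$, 0}
Therefore, FOLLOW(S) = {$, 0}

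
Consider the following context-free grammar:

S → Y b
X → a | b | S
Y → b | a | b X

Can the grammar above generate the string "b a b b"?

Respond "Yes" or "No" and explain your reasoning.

Yes - a valid derivation exists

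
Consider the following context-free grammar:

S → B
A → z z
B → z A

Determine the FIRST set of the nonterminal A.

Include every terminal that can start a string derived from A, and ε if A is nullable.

We compute FIRST(A) using the standard algorithm.
FIRST(A) = {z}
FIRST(B) = {z}
FIRST(S) = {z}
Therefore, FIRST(A) = {z}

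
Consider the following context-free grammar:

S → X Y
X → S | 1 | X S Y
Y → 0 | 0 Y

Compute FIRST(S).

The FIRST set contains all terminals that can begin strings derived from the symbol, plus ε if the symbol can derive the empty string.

We compute FIRST(S) using the standard algorithm.
FIRST(S) = {1}
FIRST(X) = {1}
FIRST(Y) = {0}
Therefore, FIRST(S) = {1}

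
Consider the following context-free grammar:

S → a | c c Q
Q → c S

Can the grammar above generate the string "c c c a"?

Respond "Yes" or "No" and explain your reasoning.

Yes - a valid derivation exists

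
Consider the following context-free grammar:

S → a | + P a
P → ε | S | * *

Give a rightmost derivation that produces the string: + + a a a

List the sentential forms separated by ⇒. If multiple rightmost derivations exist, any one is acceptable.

S ⇒ + P a ⇒ + S a ⇒ + + P a a ⇒ + + S a a ⇒ + + a a a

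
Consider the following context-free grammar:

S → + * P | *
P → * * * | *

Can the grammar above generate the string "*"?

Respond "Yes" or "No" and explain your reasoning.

Yes - a valid derivation exists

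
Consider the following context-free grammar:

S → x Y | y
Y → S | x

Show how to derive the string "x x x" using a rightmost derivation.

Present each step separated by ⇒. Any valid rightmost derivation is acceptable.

S ⇒ x Y ⇒ x S ⇒ x x Y ⇒ x x x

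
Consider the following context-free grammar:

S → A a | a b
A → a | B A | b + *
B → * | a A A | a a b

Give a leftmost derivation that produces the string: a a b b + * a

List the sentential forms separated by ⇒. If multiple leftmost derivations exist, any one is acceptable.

S ⇒ A a ⇒ B A a ⇒ a a b A a ⇒ a a b b + * a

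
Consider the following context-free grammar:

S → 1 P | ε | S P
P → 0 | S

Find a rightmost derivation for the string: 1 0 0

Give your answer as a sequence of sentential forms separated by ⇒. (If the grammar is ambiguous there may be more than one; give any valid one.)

S ⇒ S P ⇒ S 0 ⇒ 1 P 0 ⇒ 1 0 0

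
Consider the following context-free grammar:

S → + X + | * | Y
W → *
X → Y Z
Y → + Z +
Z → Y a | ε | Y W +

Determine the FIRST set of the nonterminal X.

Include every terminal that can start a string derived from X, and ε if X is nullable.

We compute FIRST(X) using the standard algorithm.
FIRST(S) = {*, +}
FIRST(W) = {*}
FIRST(X) = {+}
FIRST(Y) = {+}
FIRST(Z) = {+, ε}
Therefore, FIRST(X) = {+}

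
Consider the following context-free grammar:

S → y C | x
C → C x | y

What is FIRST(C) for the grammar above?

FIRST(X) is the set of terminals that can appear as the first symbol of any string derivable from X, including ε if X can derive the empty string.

We compute FIRST(C) using the standard algorithm.
FIRST(C) = {y}
FIRST(S) = {x, y}
Therefore, FIRST(C) = {y}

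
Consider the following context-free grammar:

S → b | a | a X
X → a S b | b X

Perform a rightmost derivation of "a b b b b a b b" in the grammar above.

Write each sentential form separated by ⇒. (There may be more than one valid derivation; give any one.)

S ⇒ a X ⇒ a b X ⇒ a b b X ⇒ a b b b X ⇒ a b b b b X ⇒ a b b b b a S b ⇒ a b b b b a b b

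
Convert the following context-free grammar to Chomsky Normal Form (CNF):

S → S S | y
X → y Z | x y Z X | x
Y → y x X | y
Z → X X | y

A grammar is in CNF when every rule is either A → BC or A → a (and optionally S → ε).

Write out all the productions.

S → y; TY → y; TX → x; X → x; Y → y; Z → y; S → S S; X → TY Z; X → TX X0; X0 → TY X1; X1 → Z X; Y → TY X2; X2 → TX X; Z → X X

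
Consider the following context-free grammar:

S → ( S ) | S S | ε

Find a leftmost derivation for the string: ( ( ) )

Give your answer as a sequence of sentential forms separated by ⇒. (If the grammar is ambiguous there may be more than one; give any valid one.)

S ⇒ ( S ) ⇒ ( ( S ) ) ⇒ ( ( ) )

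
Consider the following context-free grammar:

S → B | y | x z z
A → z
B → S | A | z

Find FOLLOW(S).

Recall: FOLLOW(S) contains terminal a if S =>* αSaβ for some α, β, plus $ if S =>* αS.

We compute FOLLOW(S) using the standard algorithm.
FOLLOW(S) starts with {$}.
FIRST(A) = {z}
FIRST(B) = {x, y, z}
FIRST(S) = {x, y, z}
FOLLOW(A) = {$}
FOLLOW(B) = {$}
FOLLOW(S) = {$}
Therefore, FOLLOW(S) = {$}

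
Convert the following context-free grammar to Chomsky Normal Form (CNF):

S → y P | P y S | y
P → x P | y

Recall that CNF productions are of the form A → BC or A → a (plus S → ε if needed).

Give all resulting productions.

TY → y; S → y; TX → x; P → y; S → TY P; S → P X0; X0 → TY S; P → TX P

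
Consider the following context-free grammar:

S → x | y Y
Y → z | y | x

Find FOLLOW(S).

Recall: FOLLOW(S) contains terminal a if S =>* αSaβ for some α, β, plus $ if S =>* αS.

We compute FOLLOW(S) using the standard algorithm.
FOLLOW(S) starts with {$}.
FIRST(S) = {x, y}
FIRST(Y) = {x, y, z}
FOLLOW(S) = {$}
FOLLOW(Y) = {$}
Therefore, FOLLOW(S) = {$}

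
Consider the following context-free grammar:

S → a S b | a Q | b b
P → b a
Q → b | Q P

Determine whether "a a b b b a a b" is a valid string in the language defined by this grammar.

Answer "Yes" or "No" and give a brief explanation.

No - no valid derivation exists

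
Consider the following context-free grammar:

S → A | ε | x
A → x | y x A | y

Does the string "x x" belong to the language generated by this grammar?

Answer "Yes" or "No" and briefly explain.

No - no valid derivation exists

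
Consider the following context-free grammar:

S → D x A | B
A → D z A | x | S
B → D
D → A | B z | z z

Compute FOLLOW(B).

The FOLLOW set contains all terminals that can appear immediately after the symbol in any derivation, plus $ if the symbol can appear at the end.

We compute FOLLOW(B) using the standard algorithm.
FOLLOW(S) starts with {$}.
FIRST(A) = {x, z}
FIRST(B) = {x, z}
FIRST(D) = {x, z}
FIRST(S) = {x, z}
FOLLOW(A) = {$, x, z}
FOLLOW(B) = {$, x, z}
FOLLOW(D) = {$, x, z}
FOLLOW(S) = {$, x, z}
Therefore, FOLLOW(B) = {$, x, z}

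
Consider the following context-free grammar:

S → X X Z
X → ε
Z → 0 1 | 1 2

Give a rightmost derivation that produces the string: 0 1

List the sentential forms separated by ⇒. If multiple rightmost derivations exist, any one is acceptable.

S ⇒ X X Z ⇒ X X 0 1 ⇒ X 0 1 ⇒ 0 1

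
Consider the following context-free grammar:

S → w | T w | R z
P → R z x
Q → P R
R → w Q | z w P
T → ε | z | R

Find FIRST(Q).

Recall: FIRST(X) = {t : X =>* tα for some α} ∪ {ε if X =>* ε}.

We compute FIRST(Q) using the standard algorithm.
FIRST(P) = {w, z}
FIRST(Q) = {w, z}
FIRST(R) = {w, z}
FIRST(S) = {w, z}
FIRST(T) = {w, z, ε}
Therefore, FIRST(Q) = {w, z}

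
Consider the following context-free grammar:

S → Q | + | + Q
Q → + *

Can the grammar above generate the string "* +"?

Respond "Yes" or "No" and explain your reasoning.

No - no valid derivation exists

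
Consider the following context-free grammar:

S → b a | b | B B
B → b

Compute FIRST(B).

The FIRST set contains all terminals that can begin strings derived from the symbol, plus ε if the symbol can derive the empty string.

We compute FIRST(B) using the standard algorithm.
FIRST(B) = {b}
FIRST(S) = {b}
Therefore, FIRST(B) = {b}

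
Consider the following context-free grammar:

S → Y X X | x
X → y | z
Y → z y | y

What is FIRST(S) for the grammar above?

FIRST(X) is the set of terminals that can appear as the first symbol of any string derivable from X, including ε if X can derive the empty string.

We compute FIRST(S) using the standard algorithm.
FIRST(S) = {x, y, z}
FIRST(X) = {y, z}
FIRST(Y) = {y, z}
Therefore, FIRST(S) = {x, y, z}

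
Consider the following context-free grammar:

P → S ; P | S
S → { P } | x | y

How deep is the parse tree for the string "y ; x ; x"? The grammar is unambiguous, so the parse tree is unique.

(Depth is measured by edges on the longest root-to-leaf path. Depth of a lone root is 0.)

4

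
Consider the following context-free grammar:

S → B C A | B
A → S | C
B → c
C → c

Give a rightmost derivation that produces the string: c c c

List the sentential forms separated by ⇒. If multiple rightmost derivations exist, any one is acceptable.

S ⇒ B C A ⇒ B C C ⇒ B C c ⇒ B c c ⇒ c c c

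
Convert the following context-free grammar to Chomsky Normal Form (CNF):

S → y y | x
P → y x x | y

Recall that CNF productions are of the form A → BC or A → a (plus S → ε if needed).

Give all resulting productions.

TY → y; S → x; TX → x; P → y; S → TY TY; P → TY X0; X0 → TX TX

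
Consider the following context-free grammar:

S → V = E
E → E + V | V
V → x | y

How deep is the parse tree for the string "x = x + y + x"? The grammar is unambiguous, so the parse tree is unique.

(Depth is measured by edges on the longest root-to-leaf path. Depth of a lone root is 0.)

5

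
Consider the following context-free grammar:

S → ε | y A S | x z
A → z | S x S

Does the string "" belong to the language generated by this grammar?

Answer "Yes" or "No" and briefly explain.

Yes - a valid derivation exists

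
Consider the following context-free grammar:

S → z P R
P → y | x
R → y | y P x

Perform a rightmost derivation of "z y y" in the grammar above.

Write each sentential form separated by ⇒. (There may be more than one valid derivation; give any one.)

S ⇒ z P R ⇒ z P y ⇒ z y y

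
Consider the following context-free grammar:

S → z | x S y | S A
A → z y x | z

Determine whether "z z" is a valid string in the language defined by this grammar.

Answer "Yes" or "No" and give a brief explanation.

Yes - a valid derivation exists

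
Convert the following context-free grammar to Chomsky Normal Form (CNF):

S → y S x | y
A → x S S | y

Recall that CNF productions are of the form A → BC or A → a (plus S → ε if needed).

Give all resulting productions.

TY → y; TX → x; S → y; A → y; S → TY X0; X0 → S TX; A → TX X1; X1 → S S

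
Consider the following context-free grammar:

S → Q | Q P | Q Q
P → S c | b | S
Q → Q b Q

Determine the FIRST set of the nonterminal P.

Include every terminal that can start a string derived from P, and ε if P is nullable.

We compute FIRST(P) using the standard algorithm.
FIRST(P) = {b}
FIRST(Q) = {}
FIRST(S) = {}
Therefore, FIRST(P) = {b}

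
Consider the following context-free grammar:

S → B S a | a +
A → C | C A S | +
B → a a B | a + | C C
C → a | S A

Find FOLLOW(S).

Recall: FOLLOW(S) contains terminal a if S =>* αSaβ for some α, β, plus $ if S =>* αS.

We compute FOLLOW(S) using the standard algorithm.
FOLLOW(S) starts with {$}.
FIRST(A) = {+, a}
FIRST(B) = {a}
FIRST(C) = {a}
FIRST(S) = {a}
FOLLOW(A) = {+, a}
FOLLOW(B) = {a}
FOLLOW(C) = {+, a}
FOLLOW(S) = {$, +, a}
Therefore, FOLLOW(S) = {$, +, a}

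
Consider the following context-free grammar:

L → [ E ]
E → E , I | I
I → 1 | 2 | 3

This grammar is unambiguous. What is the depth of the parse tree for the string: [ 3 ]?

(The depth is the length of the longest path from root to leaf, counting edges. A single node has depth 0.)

3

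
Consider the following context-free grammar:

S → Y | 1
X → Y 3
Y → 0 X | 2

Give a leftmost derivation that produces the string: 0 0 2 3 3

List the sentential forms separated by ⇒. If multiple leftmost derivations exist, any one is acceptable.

S ⇒ Y ⇒ 0 X ⇒ 0 Y 3 ⇒ 0 0 X 3 ⇒ 0 0 Y 3 3 ⇒ 0 0 2 3 3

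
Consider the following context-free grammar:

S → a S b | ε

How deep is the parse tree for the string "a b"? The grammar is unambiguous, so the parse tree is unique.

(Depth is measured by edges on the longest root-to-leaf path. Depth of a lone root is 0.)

2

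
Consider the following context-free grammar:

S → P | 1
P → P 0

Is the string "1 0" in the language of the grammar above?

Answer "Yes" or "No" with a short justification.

No - no valid derivation exists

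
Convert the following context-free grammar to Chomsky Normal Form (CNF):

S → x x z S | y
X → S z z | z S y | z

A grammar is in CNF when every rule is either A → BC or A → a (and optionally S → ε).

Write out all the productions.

TX → x; TZ → z; S → y; TY → y; X → z; S → TX X0; X0 → TX X1; X1 → TZ S; X → S X2; X2 → TZ TZ; X → TZ X3; X3 → S TY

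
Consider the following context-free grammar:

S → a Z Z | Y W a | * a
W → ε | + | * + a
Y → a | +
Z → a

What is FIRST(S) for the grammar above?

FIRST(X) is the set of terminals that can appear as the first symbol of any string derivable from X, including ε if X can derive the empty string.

We compute FIRST(S) using the standard algorithm.
FIRST(S) = {*, +, a}
FIRST(W) = {*, +, ε}
FIRST(Y) = {+, a}
FIRST(Z) = {a}
Therefore, FIRST(S) = {*, +, a}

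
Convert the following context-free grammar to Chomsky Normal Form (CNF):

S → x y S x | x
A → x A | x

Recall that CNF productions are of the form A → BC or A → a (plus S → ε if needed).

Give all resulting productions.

TX → x; TY → y; S → x; A → x; S → TX X0; X0 → TY X1; X1 → S TX; A → TX A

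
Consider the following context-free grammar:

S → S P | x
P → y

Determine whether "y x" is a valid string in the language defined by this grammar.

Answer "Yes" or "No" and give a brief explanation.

No - no valid derivation exists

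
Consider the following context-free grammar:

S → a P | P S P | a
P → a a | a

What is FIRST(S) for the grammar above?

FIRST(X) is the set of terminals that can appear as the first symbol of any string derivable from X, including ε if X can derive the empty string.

We compute FIRST(S) using the standard algorithm.
FIRST(P) = {a}
FIRST(S) = {a}
Therefore, FIRST(S) = {a}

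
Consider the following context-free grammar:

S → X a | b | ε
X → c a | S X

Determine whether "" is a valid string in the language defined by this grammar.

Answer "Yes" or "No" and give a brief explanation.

Yes - a valid derivation exists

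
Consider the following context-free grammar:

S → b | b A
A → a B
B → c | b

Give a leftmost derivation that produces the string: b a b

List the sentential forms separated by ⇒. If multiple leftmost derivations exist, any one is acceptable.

S ⇒ b A ⇒ b a B ⇒ b a b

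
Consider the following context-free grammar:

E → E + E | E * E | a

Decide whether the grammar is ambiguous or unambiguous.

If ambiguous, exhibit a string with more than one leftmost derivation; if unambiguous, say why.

Ambiguous - the string 'a * a * a + a * a' has two distinct leftmost derivations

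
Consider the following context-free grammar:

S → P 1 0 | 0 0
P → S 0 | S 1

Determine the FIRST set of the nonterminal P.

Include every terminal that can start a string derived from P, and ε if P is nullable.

We compute FIRST(P) using the standard algorithm.
FIRST(P) = {0}
FIRST(S) = {0}
Therefore, FIRST(P) = {0}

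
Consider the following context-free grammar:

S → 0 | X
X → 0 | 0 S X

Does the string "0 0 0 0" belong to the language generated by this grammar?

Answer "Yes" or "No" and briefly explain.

No - no valid derivation exists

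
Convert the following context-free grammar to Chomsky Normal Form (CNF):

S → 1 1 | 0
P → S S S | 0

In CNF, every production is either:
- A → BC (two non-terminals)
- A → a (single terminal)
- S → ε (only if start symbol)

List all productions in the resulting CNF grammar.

T1 → 1; S → 0; P → 0; S → T1 T1; P → S X0; X0 → S S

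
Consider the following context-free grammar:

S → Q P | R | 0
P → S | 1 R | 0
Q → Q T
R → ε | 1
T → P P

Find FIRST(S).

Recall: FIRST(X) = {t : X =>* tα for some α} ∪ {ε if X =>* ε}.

We compute FIRST(S) using the standard algorithm.
FIRST(P) = {0, 1, ε}
FIRST(Q) = {}
FIRST(R) = {1, ε}
FIRST(S) = {0, 1, ε}
FIRST(T) = {0, 1, ε}
Therefore, FIRST(S) = {0, 1, ε}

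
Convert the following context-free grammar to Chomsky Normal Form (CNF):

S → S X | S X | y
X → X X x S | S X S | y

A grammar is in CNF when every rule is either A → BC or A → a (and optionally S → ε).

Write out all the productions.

S → y; TX → x; X → y; S → S X; S → S X; X → X X0; X0 → X X1; X1 → TX S; X → S X2; X2 → X S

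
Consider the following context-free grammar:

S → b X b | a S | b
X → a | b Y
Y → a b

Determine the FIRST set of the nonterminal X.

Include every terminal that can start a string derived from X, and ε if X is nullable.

We compute FIRST(X) using the standard algorithm.
FIRST(S) = {a, b}
FIRST(X) = {a, b}
FIRST(Y) = {a}
Therefore, FIRST(X) = {a, b}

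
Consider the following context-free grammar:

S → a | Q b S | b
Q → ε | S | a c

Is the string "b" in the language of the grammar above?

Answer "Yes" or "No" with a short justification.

Yes - a valid derivation exists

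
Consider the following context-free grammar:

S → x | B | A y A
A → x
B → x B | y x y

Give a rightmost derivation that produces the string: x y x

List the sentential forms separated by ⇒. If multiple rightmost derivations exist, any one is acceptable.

S ⇒ A y A ⇒ A y x ⇒ x y x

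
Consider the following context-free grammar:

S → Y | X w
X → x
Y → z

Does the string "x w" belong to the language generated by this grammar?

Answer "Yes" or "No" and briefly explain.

Yes - a valid derivation exists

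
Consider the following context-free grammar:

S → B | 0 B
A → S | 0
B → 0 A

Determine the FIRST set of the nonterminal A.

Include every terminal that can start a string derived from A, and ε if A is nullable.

We compute FIRST(A) using the standard algorithm.
FIRST(A) = {0}
FIRST(B) = {0}
FIRST(S) = {0}
Therefore, FIRST(A) = {0}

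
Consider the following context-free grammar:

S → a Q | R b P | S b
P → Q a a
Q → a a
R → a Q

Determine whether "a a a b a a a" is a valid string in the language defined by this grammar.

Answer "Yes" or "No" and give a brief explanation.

No - no valid derivation exists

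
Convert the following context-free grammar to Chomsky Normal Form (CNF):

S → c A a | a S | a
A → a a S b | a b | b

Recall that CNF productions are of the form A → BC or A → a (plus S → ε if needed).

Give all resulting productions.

TC → c; TA → a; S → a; TB → b; A → b; S → TC X0; X0 → A TA; S → TA S; A → TA X1; X1 → TA X2; X2 → S TB; A → TA TB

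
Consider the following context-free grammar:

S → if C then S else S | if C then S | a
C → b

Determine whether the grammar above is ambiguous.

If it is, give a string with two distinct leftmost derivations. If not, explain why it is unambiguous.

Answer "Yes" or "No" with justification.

Yes - the string 'if b then if b then if b then a else a else a' has two distinct leftmost derivations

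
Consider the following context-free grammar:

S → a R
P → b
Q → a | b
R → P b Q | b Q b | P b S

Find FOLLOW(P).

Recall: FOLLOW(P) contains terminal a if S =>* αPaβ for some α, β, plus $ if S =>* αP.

We compute FOLLOW(P) using the standard algorithm.
FOLLOW(S) starts with {$}.
FIRST(P) = {b}
FIRST(Q) = {a, b}
FIRST(R) = {b}
FIRST(S) = {a}
FOLLOW(P) = {b}
FOLLOW(Q) = {$, b}
FOLLOW(R) = {$}
FOLLOW(S) = {$}
Therefore, FOLLOW(P) = {b}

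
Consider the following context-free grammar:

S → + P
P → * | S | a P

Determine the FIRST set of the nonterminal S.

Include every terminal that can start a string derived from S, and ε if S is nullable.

We compute FIRST(S) using the standard algorithm.
FIRST(P) = {*, +, a}
FIRST(S) = {+}
Therefore, FIRST(S) = {+}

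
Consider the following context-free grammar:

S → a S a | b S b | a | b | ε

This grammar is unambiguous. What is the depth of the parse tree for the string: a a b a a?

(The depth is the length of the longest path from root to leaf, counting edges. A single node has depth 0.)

3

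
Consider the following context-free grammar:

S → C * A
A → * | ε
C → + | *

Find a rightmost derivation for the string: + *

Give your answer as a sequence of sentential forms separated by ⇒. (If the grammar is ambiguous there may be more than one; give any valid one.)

S ⇒ C * A ⇒ C * ⇒ + *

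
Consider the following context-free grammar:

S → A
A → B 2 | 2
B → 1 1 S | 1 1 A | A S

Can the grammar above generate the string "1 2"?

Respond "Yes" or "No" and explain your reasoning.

No - no valid derivation exists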